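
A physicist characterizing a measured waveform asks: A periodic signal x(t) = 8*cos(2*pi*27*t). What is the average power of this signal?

Average power of A*cos(wt) is A^2/2.
P = 8^2 / 2 = 64/2 = 32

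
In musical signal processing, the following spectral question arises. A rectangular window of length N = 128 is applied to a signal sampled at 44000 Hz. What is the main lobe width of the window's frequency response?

For a rectangular window of length N,
the main lobe width in frequency is 2*f_s/N.
= 2*44000/128 = 1375/2 Hz
This determines the minimum frequency separation for resolving two sinusoids.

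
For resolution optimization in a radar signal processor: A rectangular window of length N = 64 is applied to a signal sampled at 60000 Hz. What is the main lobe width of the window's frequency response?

For a rectangular window of length N,
the main lobe width in frequency is 2*f_s/N.
= 2*60000/64 = 1875 Hz
This determines the minimum frequency separation for resolving two sinusoids.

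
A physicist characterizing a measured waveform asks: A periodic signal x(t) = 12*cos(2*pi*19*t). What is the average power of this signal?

Average power of A*cos(wt) is A^2/2.
P = 12^2 / 2 = 144/2 = 72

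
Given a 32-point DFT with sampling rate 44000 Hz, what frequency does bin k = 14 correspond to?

The frequency of DFT bin k is: f_k = k * f_s / N
f_14 = 14 * 44000 / 32 = 19250 Hz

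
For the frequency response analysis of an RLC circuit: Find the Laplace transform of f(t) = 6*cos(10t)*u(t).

Standard pair: cos(wt)*u(t) <-> s/(s^2+w^2)
With w = 10: L{6*cos(10t)*u(t)} = 6s/(s^2+100)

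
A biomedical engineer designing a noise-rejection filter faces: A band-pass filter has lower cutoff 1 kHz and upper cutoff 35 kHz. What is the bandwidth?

Bandwidth = f_high - f_low
= 35 kHz - 1 kHz = 34 kHz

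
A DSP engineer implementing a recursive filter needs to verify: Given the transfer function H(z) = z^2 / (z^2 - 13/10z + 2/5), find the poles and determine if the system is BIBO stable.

Poles are roots of the denominator: z^2 - 13/10z + 2/5 = 0.
Quadratic formula: z = [-(-13/10) +/- sqrt((-13/10)^2 - 4*(2/5))] / 2
Discriminant = 169/100 - 8/5 = 9/100; sqrt = 3/10.
z = (13/10 +/- 3/10) / 2 => z = 4/5 or z = 1/2.
|p1| = 4/5, |p2| = 1/2.
For BIBO stability, all poles must lie inside the unit circle (|p| < 1).
System is STABLE since both |p| < 1.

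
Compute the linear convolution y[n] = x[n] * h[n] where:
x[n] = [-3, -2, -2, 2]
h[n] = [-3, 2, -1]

y[n] = sum_k x[k]*h[n-k]. Output length = len(x) + len(h) - 1 = 4 + 3 - 1 = 6.
y[0] = -3*-3 = 9
y[1] = -2*-3 + -3*2 = 0
y[2] = -2*-3 + -2*2 + -3*-1 = 5
y[3] = 2*-3 + -2*2 + -2*-1 = -8
y[4] = 2*2 + -2*-1 = 6
y[5] = 2*-1 = -2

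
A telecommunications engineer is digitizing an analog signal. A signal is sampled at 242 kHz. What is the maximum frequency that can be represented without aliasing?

The maximum frequency that can be represented without aliasing
is the Nyquist frequency: f_max = f_s / 2 = 242 kHz / 2 = 121 kHz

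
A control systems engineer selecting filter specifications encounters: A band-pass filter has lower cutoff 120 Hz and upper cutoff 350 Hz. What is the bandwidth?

Bandwidth = f_high - f_low
= 350 Hz - 120 Hz = 230 Hz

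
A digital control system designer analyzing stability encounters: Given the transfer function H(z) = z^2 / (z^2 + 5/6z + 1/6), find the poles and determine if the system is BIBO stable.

Poles are roots of the denominator: z^2 + 5/6z + 1/6 = 0.
Quadratic formula: z = [-(5/6) +/- sqrt((5/6)^2 - 4*(1/6))] / 2
Discriminant = 25/36 - 2/3 = 1/36; sqrt = 1/6.
z = (-5/6 +/- 1/6) / 2 => z = -1/3 or z = -1/2.
|p1| = 1/3, |p2| = 1/2.
For BIBO stability, all poles must lie inside the unit circle (|p| < 1).
System is STABLE since both |p| < 1.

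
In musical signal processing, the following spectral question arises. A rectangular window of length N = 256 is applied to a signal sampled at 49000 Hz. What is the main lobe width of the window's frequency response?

For a rectangular window of length N,
the main lobe width in frequency is 2*f_s/N.
= 2*49000/256 = 6125/16 Hz
This determines the minimum frequency separation for resolving two sinusoids.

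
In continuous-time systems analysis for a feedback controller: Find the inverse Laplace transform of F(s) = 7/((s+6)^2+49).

Standard pair: w/((s+a)^2+w^2) <-> e^(-at)*sin(wt)*u(t)
With a=6, w=7: f(t) = e^(-6t)*sin(7t)*u(t)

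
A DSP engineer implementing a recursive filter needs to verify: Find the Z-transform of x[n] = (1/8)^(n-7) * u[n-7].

Time-shifting property: if X(z) = Z{x[n]}, then Z{x[n-d]} = z^(-d) * X(z)
X(z) = z/(z - 1/8) for x[n] = (1/8)^n * u[n]
Z{x[n-7]} = z^(-7) * z/(z - 1/8) = z^(-6)/(z - 1/8)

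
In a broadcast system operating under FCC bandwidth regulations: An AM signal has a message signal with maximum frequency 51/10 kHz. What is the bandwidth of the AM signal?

In AM (double-sideband), the bandwidth is twice the message frequency.
BW = 2 * f_m = 2 * 51/10 kHz = 51/5 kHz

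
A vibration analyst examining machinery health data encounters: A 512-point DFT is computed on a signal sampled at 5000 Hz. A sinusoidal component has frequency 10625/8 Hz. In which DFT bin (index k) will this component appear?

DFT frequency resolution = f_s/N = 5000/512 = 625/64 Hz
Bin index k = f_signal / resolution = 10625/8 / 625/64 = 136
The signal frequency 10625/8 Hz falls in DFT bin k = 136.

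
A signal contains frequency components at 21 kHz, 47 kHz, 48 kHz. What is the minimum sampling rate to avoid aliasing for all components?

The highest frequency component is f_max = 48 kHz.
Nyquist rate = 2 * f_max = 2 * 48 kHz = 96 kHz.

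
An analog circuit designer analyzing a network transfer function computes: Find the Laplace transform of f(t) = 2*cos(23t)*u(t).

Standard pair: cos(wt)*u(t) <-> s/(s^2+w^2)
With w = 23: L{2*cos(23t)*u(t)} = 2s/(s^2+529)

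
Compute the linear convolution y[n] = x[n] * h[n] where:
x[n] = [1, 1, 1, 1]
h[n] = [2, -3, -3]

y[n] = sum_k x[k]*h[n-k]. Output length = len(x) + len(h) - 1 = 4 + 3 - 1 = 6.
y[0] = 1*2 = 2
y[1] = 1*2 + 1*-3 = -1
y[2] = 1*2 + 1*-3 + 1*-3 = -4
y[3] = 1*2 + 1*-3 + 1*-3 = -4
y[4] = 1*-3 + 1*-3 = -6
y[5] = 1*-3 = -3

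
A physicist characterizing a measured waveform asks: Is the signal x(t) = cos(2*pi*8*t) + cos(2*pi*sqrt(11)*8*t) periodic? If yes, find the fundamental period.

f1 = 8 Hz, f2 = 8*sqrt(11) Hz
Ratio f2/f1 = sqrt(11), which is irrational.
Since the frequency ratio is irrational, no common period exists.
The signal is not periodic.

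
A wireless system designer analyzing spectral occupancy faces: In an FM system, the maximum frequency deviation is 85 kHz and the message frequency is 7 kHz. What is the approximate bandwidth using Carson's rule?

Carson's rule: BW = 2*(delta_f + f_m)
= 2*(85 + 7) kHz = 184 kHz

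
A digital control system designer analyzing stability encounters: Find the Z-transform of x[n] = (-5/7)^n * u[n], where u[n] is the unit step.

The Z-transform of a^n * u[n] is z/(z-a) for |z| > |a|.
Here a = -5/7, so X(z) = z/(z - (-5/7)) = 7z/(7z + 5)
ROC: |z| > 5/7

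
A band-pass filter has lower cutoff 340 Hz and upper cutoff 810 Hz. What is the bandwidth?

Bandwidth = f_high - f_low
= 810 Hz - 340 Hz = 470 Hz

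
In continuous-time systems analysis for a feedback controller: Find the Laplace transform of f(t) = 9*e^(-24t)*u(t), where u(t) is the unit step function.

Standard Laplace transform pair:
e^(-at)*u(t) <-> 1/(s+a)
With a = 24: L{9*e^(-24t)*u(t)} = 9/(s+24), ROC: Re(s) > -24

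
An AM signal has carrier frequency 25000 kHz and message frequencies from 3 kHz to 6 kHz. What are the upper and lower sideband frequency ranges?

Upper sideband (USB) = fc + [fm_low, fm_high] = 25000 + [3, 6] = [25003, 25006] kHz
Lower sideband (LSB) = fc - [fm_high, fm_low] = 25000 - [6, 3] = [24994, 24997] kHz
Total occupied spectrum: 24994 kHz to 25006 kHz (plus carrier at 25000 kHz)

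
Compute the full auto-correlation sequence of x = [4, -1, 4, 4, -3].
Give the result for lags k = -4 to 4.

r_xx[k] = sum_m x[m]*x[m+k], indexed from 0, for k = -4 to 4:
  r_xx[-4] = x[4]*x[0] = -12
  r_xx[-3] = x[3]*x[0] + x[4]*x[1] = 19
  r_xx[-2] = x[2]*x[0] + x[3]*x[1] + x[4]*x[2] = 0
  r_xx[-1] = x[1]*x[0] + x[2]*x[1] + x[3]*x[2] + x[4]*x[3] = -4
  r_xx[0] = x[0]*x[0] + x[1]*x[1] + x[2]*x[2] + x[3]*x[3] + x[4]*x[4] = 58
  r_xx[1] = x[0]*x[1] + x[1]*x[2] + x[2]*x[3] + x[3]*x[4] = -4
  r_xx[2] = x[0]*x[2] + x[1]*x[3] + x[2]*x[4] = 0
  r_xx[3] = x[0]*x[3] + x[1]*x[4] = 19
  r_xx[4] = x[0]*x[4] = -12
r_xx = [-12, 19, 0, -4, 58, -4, 0, 19, -12]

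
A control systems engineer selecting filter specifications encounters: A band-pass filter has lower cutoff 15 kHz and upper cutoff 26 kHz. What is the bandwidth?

Bandwidth = f_high - f_low
= 26 kHz - 15 kHz = 11 kHz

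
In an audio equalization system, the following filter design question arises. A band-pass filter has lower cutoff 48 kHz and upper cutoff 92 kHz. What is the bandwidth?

Bandwidth = f_high - f_low
= 92 kHz - 48 kHz = 44 kHz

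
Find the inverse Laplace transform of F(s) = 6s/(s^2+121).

Standard pair: s/(s^2+w^2) <-> cos(wt)*u(t)
With k=6, w=11: f(t) = 6*cos(11t)*u(t)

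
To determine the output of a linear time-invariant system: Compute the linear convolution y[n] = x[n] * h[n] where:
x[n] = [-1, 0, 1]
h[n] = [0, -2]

y[n] = sum_k x[k]*h[n-k]. Output length = len(x) + len(h) - 1 = 3 + 2 - 1 = 4.
y[0] = -1*0 = 0
y[1] = 0*0 + -1*-2 = 2
y[2] = 1*0 + 0*-2 = 0
y[3] = 1*-2 = -2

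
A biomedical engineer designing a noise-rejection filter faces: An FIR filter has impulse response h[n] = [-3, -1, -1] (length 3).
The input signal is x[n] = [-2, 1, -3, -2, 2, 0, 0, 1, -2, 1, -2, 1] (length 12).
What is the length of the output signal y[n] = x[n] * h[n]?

For linear convolution, the output length is:
len(y) = len(x) + len(h) - 1 = 12 + 3 - 1 = 14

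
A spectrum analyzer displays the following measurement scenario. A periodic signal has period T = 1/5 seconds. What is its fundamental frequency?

The fundamental frequency is the reciprocal of the period.
f = 1/T = 1/(1/5) = 5 Hz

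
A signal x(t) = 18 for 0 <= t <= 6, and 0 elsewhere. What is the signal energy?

Energy = integral of |x(t)|^2 dt over the signal duration
= 18^2 * 6 = 324 * 6 = 1944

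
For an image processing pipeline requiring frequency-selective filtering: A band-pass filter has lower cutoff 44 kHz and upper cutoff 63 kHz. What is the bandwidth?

Bandwidth = f_high - f_low
= 63 kHz - 44 kHz = 19 kHz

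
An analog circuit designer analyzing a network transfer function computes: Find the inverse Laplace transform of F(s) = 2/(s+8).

Standard pair: k/(s+a) <-> k*e^(-at)*u(t)
With k=2, a=8: f(t) = 2*e^(-8t)*u(t)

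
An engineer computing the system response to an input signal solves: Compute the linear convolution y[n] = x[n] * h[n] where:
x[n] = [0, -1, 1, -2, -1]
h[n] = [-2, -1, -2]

y[n] = sum_k x[k]*h[n-k]. Output length = len(x) + len(h) - 1 = 5 + 3 - 1 = 7.
y[0] = 0*-2 = 0
y[1] = -1*-2 + 0*-1 = 2
y[2] = 1*-2 + -1*-1 + 0*-2 = -1
y[3] = -2*-2 + 1*-1 + -1*-2 = 5
y[4] = -1*-2 + -2*-1 + 1*-2 = 2
y[5] = -1*-1 + -2*-2 = 5
y[6] = -1*-2 = 2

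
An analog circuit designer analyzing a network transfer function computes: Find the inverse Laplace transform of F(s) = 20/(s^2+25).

Standard pair: w/(s^2+w^2) <-> sin(wt)*u(t)
Recognize w^2 = 25, so w = 5; numerator 20 = 4*5.
f(t) = 4*sin(5t)*u(t)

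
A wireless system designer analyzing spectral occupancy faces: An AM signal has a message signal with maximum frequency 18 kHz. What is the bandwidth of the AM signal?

In AM (double-sideband), the bandwidth is twice the message frequency.
BW = 2 * f_m = 2 * 18 kHz = 36 kHz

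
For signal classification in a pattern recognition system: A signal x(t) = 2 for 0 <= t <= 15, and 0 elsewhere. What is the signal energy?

Energy = integral of |x(t)|^2 dt over the signal duration
= 2^2 * 15 = 4 * 15 = 60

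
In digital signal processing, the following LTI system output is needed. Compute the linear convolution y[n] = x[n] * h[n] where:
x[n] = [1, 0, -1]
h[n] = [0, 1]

y[n] = sum_k x[k]*h[n-k]. Output length = len(x) + len(h) - 1 = 3 + 2 - 1 = 4.
y[0] = 1*0 = 0
y[1] = 0*0 + 1*1 = 1
y[2] = -1*0 + 0*1 = 0
y[3] = -1*1 = -1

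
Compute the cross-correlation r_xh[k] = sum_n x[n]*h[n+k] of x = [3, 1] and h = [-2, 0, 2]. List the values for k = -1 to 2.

Both sequences indexed from 0 and zero outside their support.
Lags with overlap: k = -1 to 2.
  r_xh[-1] = x[1]*h[0] = -2
  r_xh[0] = x[0]*h[0] + x[1]*h[1] = -6
  r_xh[1] = x[0]*h[1] + x[1]*h[2] = 2
  r_xh[2] = x[0]*h[2] = 6
r_xh = [-2, -6, 2, 6] (for k = -1, ..., 2)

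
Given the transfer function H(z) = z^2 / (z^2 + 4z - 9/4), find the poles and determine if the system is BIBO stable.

Poles are roots of the denominator: z^2 + 4z - 9/4 = 0.
Quadratic formula: z = [-(4) +/- sqrt((4)^2 - 4*(-9/4))] / 2
Discriminant = 16 + 9 = 25; sqrt = 5.
z = (-4 +/- 5) / 2 => z = 1/2 or z = -9/2.
|p1| = 9/2, |p2| = 1/2.
For BIBO stability, all poles must lie inside the unit circle (|p| < 1).
System is UNSTABLE since at least one |p| >= 1.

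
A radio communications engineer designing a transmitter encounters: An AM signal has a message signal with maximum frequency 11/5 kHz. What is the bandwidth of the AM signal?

In AM (double-sideband), the bandwidth is twice the message frequency.
BW = 2 * f_m = 2 * 11/5 kHz = 22/5 kHz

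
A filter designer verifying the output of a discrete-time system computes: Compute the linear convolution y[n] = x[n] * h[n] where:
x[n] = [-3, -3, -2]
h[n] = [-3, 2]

y[n] = sum_k x[k]*h[n-k]. Output length = len(x) + len(h) - 1 = 3 + 2 - 1 = 4.
y[0] = -3*-3 = 9
y[1] = -3*-3 + -3*2 = 3
y[2] = -2*-3 + -3*2 = 0
y[3] = -2*2 = -4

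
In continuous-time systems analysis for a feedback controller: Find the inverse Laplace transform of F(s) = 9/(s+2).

Standard pair: k/(s+a) <-> k*e^(-at)*u(t)
With k=9, a=2: f(t) = 9*e^(-2t)*u(t)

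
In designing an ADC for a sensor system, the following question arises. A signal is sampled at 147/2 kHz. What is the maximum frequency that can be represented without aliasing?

The maximum frequency that can be represented without aliasing
is the Nyquist frequency: f_max = f_s / 2 = 147/2 kHz / 2 = 147/4 kHz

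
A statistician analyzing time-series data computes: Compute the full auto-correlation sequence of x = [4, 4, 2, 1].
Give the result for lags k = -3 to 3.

r_xx[k] = sum_m x[m]*x[m+k], indexed from 0, for k = -3 to 3:
  r_xx[-3] = x[3]*x[0] = 4
  r_xx[-2] = x[2]*x[0] + x[3]*x[1] = 12
  r_xx[-1] = x[1]*x[0] + x[2]*x[1] + x[3]*x[2] = 26
  r_xx[0] = x[0]*x[0] + x[1]*x[1] + x[2]*x[2] + x[3]*x[3] = 37
  r_xx[1] = x[0]*x[1] + x[1]*x[2] + x[2]*x[3] = 26
  r_xx[2] = x[0]*x[2] + x[1]*x[3] = 12
  r_xx[3] = x[0]*x[3] = 4
r_xx = [4, 12, 26, 37, 26, 12, 4]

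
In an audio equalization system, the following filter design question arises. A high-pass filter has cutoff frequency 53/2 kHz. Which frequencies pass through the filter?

A high-pass filter passes all frequencies above the cutoff frequency 53/2 kHz and attenuates lower frequencies.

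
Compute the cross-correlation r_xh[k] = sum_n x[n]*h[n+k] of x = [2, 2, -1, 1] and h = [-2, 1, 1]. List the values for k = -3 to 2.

Both sequences indexed from 0 and zero outside their support.
Lags with overlap: k = -3 to 2.
  r_xh[-3] = x[3]*h[0] = -2
  r_xh[-2] = x[2]*h[0] + x[3]*h[1] = 3
  r_xh[-1] = x[1]*h[0] + x[2]*h[1] + x[3]*h[2] = -4
  r_xh[0] = x[0]*h[0] + x[1]*h[1] + x[2]*h[2] = -3
  r_xh[1] = x[0]*h[1] + x[1]*h[2] = 4
  r_xh[2] = x[0]*h[2] = 2
r_xh = [-2, 3, -4, -3, 4, 2] (for k = -3, ..., 2)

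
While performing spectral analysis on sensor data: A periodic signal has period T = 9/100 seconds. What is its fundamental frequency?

The fundamental frequency is the reciprocal of the period.
f = 1/T = 1/(9/100) = 100/9 Hz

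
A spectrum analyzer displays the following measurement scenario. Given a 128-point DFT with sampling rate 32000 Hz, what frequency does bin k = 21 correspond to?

The frequency of DFT bin k is: f_k = k * f_s / N
f_21 = 21 * 32000 / 128 = 5250 Hz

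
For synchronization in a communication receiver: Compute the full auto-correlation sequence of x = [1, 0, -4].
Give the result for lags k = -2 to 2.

r_xx[k] = sum_m x[m]*x[m+k], indexed from 0, for k = -2 to 2:
  r_xx[-2] = x[2]*x[0] = -4
  r_xx[-1] = x[1]*x[0] + x[2]*x[1] = 0
  r_xx[0] = x[0]*x[0] + x[1]*x[1] + x[2]*x[2] = 17
  r_xx[1] = x[0]*x[1] + x[1]*x[2] = 0
  r_xx[2] = x[0]*x[2] = -4
r_xx = [-4, 0, 17, 0, -4]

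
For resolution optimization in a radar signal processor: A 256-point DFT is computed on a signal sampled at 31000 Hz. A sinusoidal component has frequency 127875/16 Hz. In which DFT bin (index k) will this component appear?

DFT frequency resolution = f_s/N = 31000/256 = 3875/32 Hz
Bin index k = f_signal / resolution = 127875/16 / 3875/32 = 66
The signal frequency 127875/16 Hz falls in DFT bin k = 66.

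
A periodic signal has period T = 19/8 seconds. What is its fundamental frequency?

The fundamental frequency is the reciprocal of the period.
f = 1/T = 1/(19/8) = 8/19 Hz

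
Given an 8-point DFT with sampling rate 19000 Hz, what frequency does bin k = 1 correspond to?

The frequency of DFT bin k is: f_k = k * f_s / N
f_1 = 1 * 19000 / 8 = 2375 Hz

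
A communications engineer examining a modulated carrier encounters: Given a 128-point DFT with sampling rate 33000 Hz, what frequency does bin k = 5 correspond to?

The frequency of DFT bin k is: f_k = k * f_s / N
f_5 = 5 * 33000 / 128 = 20625/16 Hz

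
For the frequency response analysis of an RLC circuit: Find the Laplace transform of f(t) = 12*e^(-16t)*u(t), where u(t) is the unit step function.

Standard Laplace transform pair:
e^(-at)*u(t) <-> 1/(s+a)
With a = 16: L{12*e^(-16t)*u(t)} = 12/(s+16), ROC: Re(s) > -16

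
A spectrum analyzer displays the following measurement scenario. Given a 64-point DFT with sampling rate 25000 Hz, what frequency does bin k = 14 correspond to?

The frequency of DFT bin k is: f_k = k * f_s / N
f_14 = 14 * 25000 / 64 = 21875/4 Hz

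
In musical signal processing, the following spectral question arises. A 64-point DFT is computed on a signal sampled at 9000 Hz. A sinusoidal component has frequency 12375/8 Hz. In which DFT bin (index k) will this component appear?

DFT frequency resolution = f_s/N = 9000/64 = 1125/8 Hz
Bin index k = f_signal / resolution = 12375/8 / 1125/8 = 11
The signal frequency 12375/8 Hz falls in DFT bin k = 11.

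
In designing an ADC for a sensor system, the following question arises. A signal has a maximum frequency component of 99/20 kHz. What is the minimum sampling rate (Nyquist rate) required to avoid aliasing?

By the Nyquist-Shannon sampling theorem,
the minimum sampling rate (Nyquist rate) must be at least 2 * f_max.
Nyquist rate = 2 * 99/20 kHz = 99/10 kHz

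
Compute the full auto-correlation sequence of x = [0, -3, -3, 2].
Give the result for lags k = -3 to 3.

r_xx[k] = sum_m x[m]*x[m+k], indexed from 0, for k = -3 to 3:
  r_xx[-3] = x[3]*x[0] = 0
  r_xx[-2] = x[2]*x[0] + x[3]*x[1] = -6
  r_xx[-1] = x[1]*x[0] + x[2]*x[1] + x[3]*x[2] = 3
  r_xx[0] = x[0]*x[0] + x[1]*x[1] + x[2]*x[2] + x[3]*x[3] = 22
  r_xx[1] = x[0]*x[1] + x[1]*x[2] + x[2]*x[3] = 3
  r_xx[2] = x[0]*x[2] + x[1]*x[3] = -6
  r_xx[3] = x[0]*x[3] = 0
r_xx = [0, -6, 3, 22, 3, -6, 0]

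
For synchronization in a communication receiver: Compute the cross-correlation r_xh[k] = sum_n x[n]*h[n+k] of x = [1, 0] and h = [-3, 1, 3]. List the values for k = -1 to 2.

Both sequences indexed from 0 and zero outside their support.
Lags with overlap: k = -1 to 2.
  r_xh[-1] = x[1]*h[0] = 0
  r_xh[0] = x[0]*h[0] + x[1]*h[1] = -3
  r_xh[1] = x[0]*h[1] + x[1]*h[2] = 1
  r_xh[2] = x[0]*h[2] = 3
r_xh = [0, -3, 1, 3] (for k = -1, ..., 2)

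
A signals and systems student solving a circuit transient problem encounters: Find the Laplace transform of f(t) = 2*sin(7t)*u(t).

Standard pair: sin(wt)*u(t) <-> w/(s^2+w^2)
With w = 7: L{2*sin(7t)*u(t)} = 14/(s^2+49)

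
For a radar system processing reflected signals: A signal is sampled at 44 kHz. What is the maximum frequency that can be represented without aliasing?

The maximum frequency that can be represented without aliasing
is the Nyquist frequency: f_max = f_s / 2 = 44 kHz / 2 = 22 kHz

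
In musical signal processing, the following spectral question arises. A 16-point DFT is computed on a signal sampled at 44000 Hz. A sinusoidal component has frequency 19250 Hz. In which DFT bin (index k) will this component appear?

DFT frequency resolution = f_s/N = 44000/16 = 2750 Hz
Bin index k = f_signal / resolution = 19250 / 2750 = 7
The signal frequency 19250 Hz falls in DFT bin k = 7.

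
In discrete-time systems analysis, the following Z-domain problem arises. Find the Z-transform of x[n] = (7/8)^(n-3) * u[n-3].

Time-shifting property: if X(z) = Z{x[n]}, then Z{x[n-d]} = z^(-d) * X(z)
X(z) = z/(z - 7/8) for x[n] = (7/8)^n * u[n]
Z{x[n-3]} = z^(-3) * z/(z - 7/8) = z^(-2)/(z - 7/8)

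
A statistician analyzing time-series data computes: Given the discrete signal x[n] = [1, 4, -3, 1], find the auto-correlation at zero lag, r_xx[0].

The auto-correlation at zero lag r_xx[0] equals the signal energy.
r_xx[0] = sum of x[n]^2 = 1^2 + 4^2 + (-3)^2 + 1^2
= 1 + 16 + 9 + 1 = 27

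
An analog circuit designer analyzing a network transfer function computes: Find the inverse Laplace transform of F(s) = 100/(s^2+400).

Standard pair: w/(s^2+w^2) <-> sin(wt)*u(t)
Recognize w^2 = 400, so w = 20; numerator 100 = 5*20.
f(t) = 5*sin(20t)*u(t)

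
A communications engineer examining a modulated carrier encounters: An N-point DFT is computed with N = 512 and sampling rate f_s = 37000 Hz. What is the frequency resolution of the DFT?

DFT frequency resolution = f_s / N
= 37000 / 512 = 4625/64 Hz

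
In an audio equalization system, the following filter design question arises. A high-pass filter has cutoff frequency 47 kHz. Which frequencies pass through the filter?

A high-pass filter passes all frequencies above the cutoff frequency 47 kHz and attenuates lower frequencies.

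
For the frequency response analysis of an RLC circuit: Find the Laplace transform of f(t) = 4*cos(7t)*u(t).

Standard pair: cos(wt)*u(t) <-> s/(s^2+w^2)
With w = 7: L{4*cos(7t)*u(t)} = 4s/(s^2+49)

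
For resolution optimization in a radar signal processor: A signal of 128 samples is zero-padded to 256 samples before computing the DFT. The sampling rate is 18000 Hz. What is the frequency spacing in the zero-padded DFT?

Original DFT: N = 128, resolution = f_s/N = 18000/128 = 1125/8 Hz
Zero-padded DFT: N = 256, resolution = f_s/N = 18000/256 = 1125/16 Hz
Zero-padding interpolates the spectrum (finer frequency grid)
but does NOT improve the true spectral resolution (ability to resolve close frequencies).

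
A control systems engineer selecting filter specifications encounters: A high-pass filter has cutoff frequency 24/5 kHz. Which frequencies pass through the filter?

A high-pass filter passes all frequencies above the cutoff frequency 24/5 kHz and attenuates lower frequencies.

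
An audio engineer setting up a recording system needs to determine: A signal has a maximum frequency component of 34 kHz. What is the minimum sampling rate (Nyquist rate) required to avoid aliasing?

By the Nyquist-Shannon sampling theorem,
the minimum sampling rate (Nyquist rate) must be at least 2 * f_max.
Nyquist rate = 2 * 34 kHz = 68 kHz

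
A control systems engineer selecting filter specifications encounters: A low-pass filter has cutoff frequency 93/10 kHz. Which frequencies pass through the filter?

A low-pass filter passes all frequencies below the cutoff frequency 93/10 kHz and attenuates higher frequencies.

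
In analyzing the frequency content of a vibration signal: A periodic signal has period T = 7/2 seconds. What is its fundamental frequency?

The fundamental frequency is the reciprocal of the period.
f = 1/T = 1/(7/2) = 2/7 Hz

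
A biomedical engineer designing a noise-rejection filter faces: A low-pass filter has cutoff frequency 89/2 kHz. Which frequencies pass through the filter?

A low-pass filter passes all frequencies below the cutoff frequency 89/2 kHz and attenuates higher frequencies.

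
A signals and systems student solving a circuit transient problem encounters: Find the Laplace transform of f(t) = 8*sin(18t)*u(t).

Standard pair: sin(wt)*u(t) <-> w/(s^2+w^2)
With w = 18: L{8*sin(18t)*u(t)} = 144/(s^2+324)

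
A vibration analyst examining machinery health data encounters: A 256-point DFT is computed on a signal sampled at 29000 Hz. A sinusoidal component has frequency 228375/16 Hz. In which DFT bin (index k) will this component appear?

DFT frequency resolution = f_s/N = 29000/256 = 3625/32 Hz
Bin index k = f_signal / resolution = 228375/16 / 3625/32 = 126
The signal frequency 228375/16 Hz falls in DFT bin k = 126.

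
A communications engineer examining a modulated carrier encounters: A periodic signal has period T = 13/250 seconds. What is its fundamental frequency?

The fundamental frequency is the reciprocal of the period.
f = 1/T = 1/(13/250) = 250/13 Hz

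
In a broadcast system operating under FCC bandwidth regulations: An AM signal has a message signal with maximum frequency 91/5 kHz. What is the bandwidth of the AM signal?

In AM (double-sideband), the bandwidth is twice the message frequency.
BW = 2 * f_m = 2 * 91/5 kHz = 182/5 kHz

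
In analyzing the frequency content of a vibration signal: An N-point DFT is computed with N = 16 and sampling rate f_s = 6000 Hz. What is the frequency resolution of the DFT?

DFT frequency resolution = f_s / N
= 6000 / 16 = 375 Hz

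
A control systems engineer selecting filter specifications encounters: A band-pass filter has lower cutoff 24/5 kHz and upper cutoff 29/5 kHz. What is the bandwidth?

Bandwidth = f_high - f_low
= 29/5 kHz - 24/5 kHz = 1 kHz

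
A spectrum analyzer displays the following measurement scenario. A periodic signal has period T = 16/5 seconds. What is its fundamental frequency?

The fundamental frequency is the reciprocal of the period.
f = 1/T = 1/(16/5) = 5/16 Hz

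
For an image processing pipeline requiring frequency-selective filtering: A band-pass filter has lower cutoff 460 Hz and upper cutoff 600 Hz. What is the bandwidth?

Bandwidth = f_high - f_low
= 600 Hz - 460 Hz = 140 Hz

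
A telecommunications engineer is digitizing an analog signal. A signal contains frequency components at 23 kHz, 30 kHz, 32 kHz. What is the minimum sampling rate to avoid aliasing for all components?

The highest frequency component is f_max = 32 kHz.
Nyquist rate = 2 * f_max = 2 * 32 kHz = 64 kHz.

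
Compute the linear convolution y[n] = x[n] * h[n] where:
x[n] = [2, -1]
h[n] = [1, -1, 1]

y[n] = sum_k x[k]*h[n-k]. Output length = len(x) + len(h) - 1 = 2 + 3 - 1 = 4.
y[0] = 2*1 = 2
y[1] = -1*1 + 2*-1 = -3
y[2] = -1*-1 + 2*1 = 3
y[3] = -1*1 = -1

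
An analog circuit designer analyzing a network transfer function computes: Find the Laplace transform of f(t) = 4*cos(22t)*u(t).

Standard pair: cos(wt)*u(t) <-> s/(s^2+w^2)
With w = 22: L{4*cos(22t)*u(t)} = 4s/(s^2+484)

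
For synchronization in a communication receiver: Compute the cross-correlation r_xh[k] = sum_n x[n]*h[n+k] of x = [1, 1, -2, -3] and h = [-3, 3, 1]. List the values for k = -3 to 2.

Both sequences indexed from 0 and zero outside their support.
Lags with overlap: k = -3 to 2.
  r_xh[-3] = x[3]*h[0] = 9
  r_xh[-2] = x[2]*h[0] + x[3]*h[1] = -3
  r_xh[-1] = x[1]*h[0] + x[2]*h[1] + x[3]*h[2] = -12
  r_xh[0] = x[0]*h[0] + x[1]*h[1] + x[2]*h[2] = -2
  r_xh[1] = x[0]*h[1] + x[1]*h[2] = 4
  r_xh[2] = x[0]*h[2] = 1
r_xh = [9, -3, -12, -2, 4, 1] (for k = -3, ..., 2)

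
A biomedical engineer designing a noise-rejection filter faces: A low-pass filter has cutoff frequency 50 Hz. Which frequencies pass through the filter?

A low-pass filter passes all frequencies below the cutoff frequency 50 Hz and attenuates higher frequencies.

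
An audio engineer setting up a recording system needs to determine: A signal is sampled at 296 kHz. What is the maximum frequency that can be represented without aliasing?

The maximum frequency that can be represented without aliasing
is the Nyquist frequency: f_max = f_s / 2 = 296 kHz / 2 = 148 kHz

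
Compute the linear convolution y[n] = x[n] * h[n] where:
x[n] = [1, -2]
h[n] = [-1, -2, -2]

y[n] = sum_k x[k]*h[n-k]. Output length = len(x) + len(h) - 1 = 2 + 3 - 1 = 4.
y[0] = 1*-1 = -1
y[1] = -2*-1 + 1*-2 = 0
y[2] = -2*-2 + 1*-2 = 2
y[3] = -2*-2 = 4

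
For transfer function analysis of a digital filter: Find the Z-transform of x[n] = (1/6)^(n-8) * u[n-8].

Time-shifting property: if X(z) = Z{x[n]}, then Z{x[n-d]} = z^(-d) * X(z)
X(z) = z/(z - 1/6) for x[n] = (1/6)^n * u[n]
Z{x[n-8]} = z^(-8) * z/(z - 1/6) = z^(-7)/(z - 1/6)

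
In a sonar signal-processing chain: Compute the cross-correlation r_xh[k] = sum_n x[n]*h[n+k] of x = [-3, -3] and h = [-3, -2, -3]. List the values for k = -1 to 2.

Both sequences indexed from 0 and zero outside their support.
Lags with overlap: k = -1 to 2.
  r_xh[-1] = x[1]*h[0] = 9
  r_xh[0] = x[0]*h[0] + x[1]*h[1] = 15
  r_xh[1] = x[0]*h[1] + x[1]*h[2] = 15
  r_xh[2] = x[0]*h[2] = 9
r_xh = [9, 15, 15, 9] (for k = -1, ..., 2)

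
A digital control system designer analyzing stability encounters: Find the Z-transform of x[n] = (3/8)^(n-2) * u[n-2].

Time-shifting property: if X(z) = Z{x[n]}, then Z{x[n-d]} = z^(-d) * X(z)
X(z) = z/(z - 3/8) for x[n] = (3/8)^n * u[n]
Z{x[n-2]} = z^(-2) * z/(z - 3/8) = z^(-1)/(z - 3/8)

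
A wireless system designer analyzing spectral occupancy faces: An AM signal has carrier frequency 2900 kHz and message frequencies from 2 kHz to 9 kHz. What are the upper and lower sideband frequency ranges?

Upper sideband (USB) = fc + [fm_low, fm_high] = 2900 + [2, 9] = [2902, 2909] kHz
Lower sideband (LSB) = fc - [fm_high, fm_low] = 2900 - [9, 2] = [2891, 2898] kHz
Total occupied spectrum: 2891 kHz to 2909 kHz (plus carrier at 2900 kHz)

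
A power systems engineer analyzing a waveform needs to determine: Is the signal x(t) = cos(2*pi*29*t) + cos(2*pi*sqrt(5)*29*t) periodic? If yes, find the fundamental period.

f1 = 29 Hz, f2 = 29*sqrt(5) Hz
Ratio f2/f1 = sqrt(5), which is irrational.
Since the frequency ratio is irrational, no common period exists.
The signal is not periodic.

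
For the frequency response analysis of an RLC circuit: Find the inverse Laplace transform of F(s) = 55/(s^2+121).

Standard pair: w/(s^2+w^2) <-> sin(wt)*u(t)
Recognize w^2 = 121, so w = 11; numerator 55 = 5*11.
f(t) = 5*sin(11t)*u(t)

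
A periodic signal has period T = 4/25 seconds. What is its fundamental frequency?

The fundamental frequency is the reciprocal of the period.
f = 1/T = 1/(4/25) = 25/4 Hz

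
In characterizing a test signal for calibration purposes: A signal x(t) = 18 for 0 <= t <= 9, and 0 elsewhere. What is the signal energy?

Energy = integral of |x(t)|^2 dt over the signal duration
= 18^2 * 9 = 324 * 9 = 2916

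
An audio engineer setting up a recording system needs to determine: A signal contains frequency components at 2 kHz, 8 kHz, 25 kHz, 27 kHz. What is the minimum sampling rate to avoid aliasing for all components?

The highest frequency component is f_max = 27 kHz.
Nyquist rate = 2 * f_max = 2 * 27 kHz = 54 kHz.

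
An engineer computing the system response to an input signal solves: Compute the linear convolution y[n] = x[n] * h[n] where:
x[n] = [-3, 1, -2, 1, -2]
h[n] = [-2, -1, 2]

y[n] = sum_k x[k]*h[n-k]. Output length = len(x) + len(h) - 1 = 5 + 3 - 1 = 7.
y[0] = -3*-2 = 6
y[1] = 1*-2 + -3*-1 = 1
y[2] = -2*-2 + 1*-1 + -3*2 = -3
y[3] = 1*-2 + -2*-1 + 1*2 = 2
y[4] = -2*-2 + 1*-1 + -2*2 = -1
y[5] = -2*-1 + 1*2 = 4
y[6] = -2*2 = -4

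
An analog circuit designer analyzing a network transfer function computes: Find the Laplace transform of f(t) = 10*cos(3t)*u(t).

Standard pair: cos(wt)*u(t) <-> s/(s^2+w^2)
With w = 3: L{10*cos(3t)*u(t)} = 10s/(s^2+9)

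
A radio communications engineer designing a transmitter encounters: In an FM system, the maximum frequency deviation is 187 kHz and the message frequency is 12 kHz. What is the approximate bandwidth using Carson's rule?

Carson's rule: BW = 2*(delta_f + f_m)
= 2*(187 + 12) kHz = 398 kHz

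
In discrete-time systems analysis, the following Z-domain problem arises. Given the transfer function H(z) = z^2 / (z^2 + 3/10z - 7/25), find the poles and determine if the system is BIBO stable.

Poles are roots of the denominator: z^2 + 3/10z - 7/25 = 0.
Quadratic formula: z = [-(3/10) +/- sqrt((3/10)^2 - 4*(-7/25))] / 2
Discriminant = 9/100 + 28/25 = 121/100; sqrt = 11/10.
z = (-3/10 +/- 11/10) / 2 => z = 2/5 or z = -7/10.
|p1| = 7/10, |p2| = 2/5.
For BIBO stability, all poles must lie inside the unit circle (|p| < 1).
System is STABLE since both |p| < 1.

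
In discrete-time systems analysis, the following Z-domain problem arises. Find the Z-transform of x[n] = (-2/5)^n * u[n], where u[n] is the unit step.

The Z-transform of a^n * u[n] is z/(z-a) for |z| > |a|.
Here a = -2/5, so X(z) = z/(z - (-2/5)) = 5z/(5z + 2)
ROC: |z| > 2/5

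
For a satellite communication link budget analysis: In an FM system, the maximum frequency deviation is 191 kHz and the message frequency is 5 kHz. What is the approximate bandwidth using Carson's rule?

Carson's rule: BW = 2*(delta_f + f_m)
= 2*(191 + 5) kHz = 392 kHz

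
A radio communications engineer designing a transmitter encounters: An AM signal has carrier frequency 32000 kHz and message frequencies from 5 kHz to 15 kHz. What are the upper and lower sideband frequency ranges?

Upper sideband (USB) = fc + [fm_low, fm_high] = 32000 + [5, 15] = [32005, 32015] kHz
Lower sideband (LSB) = fc - [fm_high, fm_low] = 32000 - [15, 5] = [31985, 31995] kHz
Total occupied spectrum: 31985 kHz to 32015 kHz (plus carrier at 32000 kHz)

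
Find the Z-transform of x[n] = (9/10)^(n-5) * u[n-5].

Time-shifting property: if X(z) = Z{x[n]}, then Z{x[n-d]} = z^(-d) * X(z)
X(z) = z/(z - 9/10) for x[n] = (9/10)^n * u[n]
Z{x[n-5]} = z^(-5) * z/(z - 9/10) = z^(-4)/(z - 9/10)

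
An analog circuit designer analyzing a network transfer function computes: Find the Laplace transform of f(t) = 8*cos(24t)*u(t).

Standard pair: cos(wt)*u(t) <-> s/(s^2+w^2)
With w = 24: L{8*cos(24t)*u(t)} = 8s/(s^2+576)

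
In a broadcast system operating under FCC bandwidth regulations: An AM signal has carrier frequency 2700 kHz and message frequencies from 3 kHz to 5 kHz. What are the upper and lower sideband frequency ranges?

Upper sideband (USB) = fc + [fm_low, fm_high] = 2700 + [3, 5] = [2703, 2705] kHz
Lower sideband (LSB) = fc - [fm_high, fm_low] = 2700 - [5, 3] = [2695, 2697] kHz
Total occupied spectrum: 2695 kHz to 2705 kHz (plus carrier at 2700 kHz)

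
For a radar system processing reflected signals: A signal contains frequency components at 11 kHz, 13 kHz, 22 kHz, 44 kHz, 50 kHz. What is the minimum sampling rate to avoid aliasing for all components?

The highest frequency component is f_max = 50 kHz.
Nyquist rate = 2 * f_max = 2 * 50 kHz = 100 kHz.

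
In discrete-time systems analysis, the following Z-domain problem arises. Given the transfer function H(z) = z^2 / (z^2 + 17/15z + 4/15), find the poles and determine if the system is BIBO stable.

Poles are roots of the denominator: z^2 + 17/15z + 4/15 = 0.
Quadratic formula: z = [-(17/15) +/- sqrt((17/15)^2 - 4*(4/15))] / 2
Discriminant = 289/225 - 16/15 = 49/225; sqrt = 7/15.
z = (-17/15 +/- 7/15) / 2 => z = -1/3 or z = -4/5.
|p1| = 4/5, |p2| = 1/3.
For BIBO stability, all poles must lie inside the unit circle (|p| < 1).
System is STABLE since both |p| < 1.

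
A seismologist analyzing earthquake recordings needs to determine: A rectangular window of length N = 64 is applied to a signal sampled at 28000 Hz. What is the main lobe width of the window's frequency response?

For a rectangular window of length N,
the main lobe width in frequency is 2*f_s/N.
= 2*28000/64 = 875 Hz
This determines the minimum frequency separation for resolving two sinusoids.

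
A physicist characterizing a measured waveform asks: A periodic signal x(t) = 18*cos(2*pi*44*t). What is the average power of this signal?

Average power of A*cos(wt) is A^2/2.
P = 18^2 / 2 = 324/2 = 162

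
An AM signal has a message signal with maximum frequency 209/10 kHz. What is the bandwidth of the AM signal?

In AM (double-sideband), the bandwidth is twice the message frequency.
BW = 2 * f_m = 2 * 209/10 kHz = 209/5 kHz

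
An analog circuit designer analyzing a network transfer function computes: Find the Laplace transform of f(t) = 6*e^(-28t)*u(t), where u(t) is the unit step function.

Standard Laplace transform pair:
e^(-at)*u(t) <-> 1/(s+a)
With a = 28: L{6*e^(-28t)*u(t)} = 6/(s+28), ROC: Re(s) > -28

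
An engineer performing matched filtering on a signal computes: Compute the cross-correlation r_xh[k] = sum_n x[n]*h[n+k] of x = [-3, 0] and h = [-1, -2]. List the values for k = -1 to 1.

Both sequences indexed from 0 and zero outside their support.
Lags with overlap: k = -1 to 1.
  r_xh[-1] = x[1]*h[0] = 0
  r_xh[0] = x[0]*h[0] + x[1]*h[1] = 3
  r_xh[1] = x[0]*h[1] = 6
r_xh = [0, 3, 6] (for k = -1, ..., 1)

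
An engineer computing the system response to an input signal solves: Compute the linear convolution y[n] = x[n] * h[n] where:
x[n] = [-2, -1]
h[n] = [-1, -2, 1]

y[n] = sum_k x[k]*h[n-k]. Output length = len(x) + len(h) - 1 = 2 + 3 - 1 = 4.
y[0] = -2*-1 = 2
y[1] = -1*-1 + -2*-2 = 5
y[2] = -1*-2 + -2*1 = 0
y[3] = -1*1 = -1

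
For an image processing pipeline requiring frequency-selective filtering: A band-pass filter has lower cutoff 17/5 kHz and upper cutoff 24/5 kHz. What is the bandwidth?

Bandwidth = f_high - f_low
= 24/5 kHz - 17/5 kHz = 7/5 kHz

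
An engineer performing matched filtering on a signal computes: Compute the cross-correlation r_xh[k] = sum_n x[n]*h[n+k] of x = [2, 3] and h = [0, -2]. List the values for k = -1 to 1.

Both sequences indexed from 0 and zero outside their support.
Lags with overlap: k = -1 to 1.
  r_xh[-1] = x[1]*h[0] = 0
  r_xh[0] = x[0]*h[0] + x[1]*h[1] = -6
  r_xh[1] = x[0]*h[1] = -4
r_xh = [0, -6, -4] (for k = -1, ..., 1)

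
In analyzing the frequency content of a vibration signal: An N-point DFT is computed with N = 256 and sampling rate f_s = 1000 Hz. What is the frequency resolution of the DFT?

DFT frequency resolution = f_s / N
= 1000 / 256 = 125/32 Hz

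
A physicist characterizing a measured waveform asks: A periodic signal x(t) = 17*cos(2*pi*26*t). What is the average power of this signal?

Average power of A*cos(wt) is A^2/2.
P = 17^2 / 2 = 289/2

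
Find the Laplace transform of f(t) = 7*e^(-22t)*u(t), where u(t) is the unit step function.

Standard Laplace transform pair:
e^(-at)*u(t) <-> 1/(s+a)
With a = 22: L{7*e^(-22t)*u(t)} = 7/(s+22), ROC: Re(s) > -22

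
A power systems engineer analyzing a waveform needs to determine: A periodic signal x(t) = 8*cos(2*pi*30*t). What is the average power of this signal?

Average power of A*cos(wt) is A^2/2.
P = 8^2 / 2 = 64/2 = 32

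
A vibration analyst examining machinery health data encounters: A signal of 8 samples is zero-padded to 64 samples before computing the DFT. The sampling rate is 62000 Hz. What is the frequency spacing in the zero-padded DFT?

Original DFT: N = 8, resolution = f_s/N = 62000/8 = 7750 Hz
Zero-padded DFT: N = 64, resolution = f_s/N = 62000/64 = 3875/4 Hz
Zero-padding interpolates the spectrum (finer frequency grid)
but does NOT improve the true spectral resolution (ability to resolve close frequencies).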